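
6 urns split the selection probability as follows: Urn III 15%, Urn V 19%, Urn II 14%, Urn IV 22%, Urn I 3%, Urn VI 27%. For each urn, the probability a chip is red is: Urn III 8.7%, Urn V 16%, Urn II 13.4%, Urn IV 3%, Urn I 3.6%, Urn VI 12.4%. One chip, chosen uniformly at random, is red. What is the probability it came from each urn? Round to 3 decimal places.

By Bayes' rule, posterior ∝ prior × likelihood:
  Urn III: 0.15 × 0.087 = 0.01305
  Urn V: 0.19 × 0.16 = 0.0304
  Urn II: 0.14 × 0.134 = 0.01876
  Urn IV: 0.22 × 0.03 = 0.0066
  Urn I: 0.03 × 0.036 = 0.00108
  Urn VI: 0.27 × 0.124 = 0.03348
Sum = 0.10337.
P(Urn III | red) = 0.01305/0.10337 ≈ 0.126
P(Urn V | red) = 0.0304/0.10337 ≈ 0.294
P(Urn II | red) = 0.01876/0.10337 ≈ 0.181
P(Urn IV | red) = 0.0066/0.10337 ≈ 0.064
P(Urn I | red) = 0.00108/0.10337 ≈ 0.010
P(Urn VI | red) = 0.03348/0.10337 ≈ 0.324
(Check: 0.126+0.294+0.181+0.064+0.010+0.324 = 0.999.)

Urn III 0.126, Urn V 0.294, Urn II 0.181, Urn IV 0.064, Urn I 0.010, Urn VI 0.324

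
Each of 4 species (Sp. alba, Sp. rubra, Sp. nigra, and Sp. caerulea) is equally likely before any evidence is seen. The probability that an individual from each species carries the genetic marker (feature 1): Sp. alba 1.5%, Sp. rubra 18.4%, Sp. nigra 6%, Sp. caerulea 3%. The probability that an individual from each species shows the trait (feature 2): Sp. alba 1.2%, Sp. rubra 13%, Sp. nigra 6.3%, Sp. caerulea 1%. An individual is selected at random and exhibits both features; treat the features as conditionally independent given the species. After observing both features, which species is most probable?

Since the prior is uniform, the posterior is proportional to the likelihood:
  Sp. alba: 0.015 × 0.012 = 0.00018
  Sp. rubra: 0.184 × 0.13 = 0.02392
  Sp. nigra: 0.06 × 0.063 = 0.00378
  Sp. caerulea: 0.03 × 0.01 = 0.0003
Total = 0.02818.
Largest term belongs to Sp. rubra, so Sp. rubra is most probable.

Sp. rubra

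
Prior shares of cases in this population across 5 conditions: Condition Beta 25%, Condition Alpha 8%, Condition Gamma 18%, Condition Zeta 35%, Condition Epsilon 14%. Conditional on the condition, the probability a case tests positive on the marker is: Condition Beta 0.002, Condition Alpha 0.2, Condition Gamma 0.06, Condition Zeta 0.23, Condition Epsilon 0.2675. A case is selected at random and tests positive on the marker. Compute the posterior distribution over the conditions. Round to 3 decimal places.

Condition Beta 0.003, Condition Alpha 0.110, Condition Gamma 0.074, Condition Zeta 0.554, Condition Epsilon 0.258

Unnormalized posteriors (prior × likelihood):
  Condition Beta: 0.25 × 0.002 = 0.0005
  Condition Alpha: 0.08 × 0.2 = 0.016
  Condition Gamma: 0.18 × 0.06 = 0.0108
  Condition Zeta: 0.35 × 0.23 = 0.0805
  Condition Epsilon: 0.14 × 0.2675 = 0.03745
Sum = 0.14525.
P(Condition Beta | marker-positive) = 0.0005/0.14525 ≈ 0.003
P(Condition Alpha | marker-positive) = 0.016/0.14525 ≈ 0.110
P(Condition Gamma | marker-positive) = 0.0108/0.14525 ≈ 0.074
P(Condition Zeta | marker-positive) = 0.0805/0.14525 ≈ 0.554
P(Condition Epsilon | marker-positive) = 0.03745/0.14525 ≈ 0.258
(Check: 0.003+0.110+0.074+0.554+0.258 = 0.999.)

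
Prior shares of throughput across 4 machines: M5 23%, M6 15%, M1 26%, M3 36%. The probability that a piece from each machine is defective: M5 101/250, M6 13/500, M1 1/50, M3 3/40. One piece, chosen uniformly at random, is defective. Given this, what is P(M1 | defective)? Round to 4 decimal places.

0.0403

Prior × likelihood for each hypothesis:
  M5: 0.23 × 0.404 = 0.09292
  M6: 0.15 × 0.026 = 0.0039
  M1: 0.26 × 0.02 = 0.0052
  M3: 0.36 × 0.075 = 0.027
Total = 0.12902.
P(M1 | evidence) = 0.0052 / 0.12902 ≈ 0.0403.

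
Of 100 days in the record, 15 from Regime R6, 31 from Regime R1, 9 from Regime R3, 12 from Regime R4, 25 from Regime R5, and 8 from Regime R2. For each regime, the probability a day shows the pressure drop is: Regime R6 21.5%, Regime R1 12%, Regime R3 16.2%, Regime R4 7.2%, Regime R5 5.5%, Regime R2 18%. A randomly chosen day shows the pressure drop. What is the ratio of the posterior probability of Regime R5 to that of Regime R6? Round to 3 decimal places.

0.426

Prior × likelihood for each hypothesis:
  Regime R6: 0.15 × 0.215 = 0.03225
  Regime R1: 0.31 × 0.12 = 0.0372
  Regime R3: 0.09 × 0.162 = 0.01458
  Regime R4: 0.12 × 0.072 = 0.00864
  Regime R5: 0.25 × 0.055 = 0.01375
  Regime R2: 0.08 × 0.18 = 0.0144
Sum = 0.12082.
The ratio is 0.01375 / 0.03225 (the normalizer cancels) = 0.426.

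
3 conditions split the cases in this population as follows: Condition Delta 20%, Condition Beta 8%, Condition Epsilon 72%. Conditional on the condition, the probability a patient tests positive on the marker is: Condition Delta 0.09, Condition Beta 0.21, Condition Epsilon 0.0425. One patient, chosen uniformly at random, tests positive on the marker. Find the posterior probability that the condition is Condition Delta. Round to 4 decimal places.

0.2752

By Bayes' rule, posterior ∝ prior × likelihood:
  Condition Delta: 0.2 × 0.09 = 0.018
  Condition Beta: 0.08 × 0.21 = 0.0168
  Condition Epsilon: 0.72 × 0.0425 = 0.0306
Sum = 0.0654.
P(Condition Delta | evidence) = 0.018 / 0.0654 ≈ 0.2752.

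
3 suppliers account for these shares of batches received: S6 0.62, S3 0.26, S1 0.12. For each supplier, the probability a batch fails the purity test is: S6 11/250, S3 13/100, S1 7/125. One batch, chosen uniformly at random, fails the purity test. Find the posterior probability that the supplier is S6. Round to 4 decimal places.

Unnormalized posteriors (prior × likelihood):
  S6: 0.62 × 0.044 = 0.02728
  S3: 0.26 × 0.13 = 0.0338
  S1: 0.12 × 0.056 = 0.00672
Sum = 0.0678.
P(S6 | evidence) = 0.02728 / 0.0678 ≈ 0.4024.

0.4024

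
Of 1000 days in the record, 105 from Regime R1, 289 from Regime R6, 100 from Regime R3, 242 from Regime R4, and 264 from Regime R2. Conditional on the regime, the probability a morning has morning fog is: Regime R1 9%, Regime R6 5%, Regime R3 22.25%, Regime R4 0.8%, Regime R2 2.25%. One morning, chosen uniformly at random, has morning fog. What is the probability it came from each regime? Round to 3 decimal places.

Unnormalized posteriors (prior × likelihood):
  Regime R1: 0.105 × 0.09 = 0.00945
  Regime R6: 0.289 × 0.05 = 0.01445
  Regime R3: 0.1 × 0.2225 = 0.02225
  Regime R4: 0.242 × 0.008 = 0.001936
  Regime R2: 0.264 × 0.0225 = 0.00594
Normalizing constant = 0.054026.
P(Regime R1 | fog) = 0.00945/0.054026 ≈ 0.175
P(Regime R6 | fog) = 0.01445/0.054026 ≈ 0.267
P(Regime R3 | fog) = 0.02225/0.054026 ≈ 0.412
P(Regime R4 | fog) = 0.001936/0.054026 ≈ 0.036
P(Regime R2 | fog) = 0.00594/0.054026 ≈ 0.110
(Check: 0.175+0.267+0.412+0.036+0.110 = 1.000.)

Regime R1 0.175, Regime R6 0.267, Regime R3 0.412, Regime R4 0.036, Regime R2 0.110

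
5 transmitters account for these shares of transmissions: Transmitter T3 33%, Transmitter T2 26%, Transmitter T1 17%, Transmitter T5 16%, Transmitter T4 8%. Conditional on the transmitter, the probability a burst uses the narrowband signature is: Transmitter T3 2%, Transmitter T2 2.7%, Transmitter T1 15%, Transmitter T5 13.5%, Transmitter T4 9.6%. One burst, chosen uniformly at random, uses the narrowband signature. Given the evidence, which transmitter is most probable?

Transmitter T1

Compute prior × likelihood for every hypothesis:
  Transmitter T3: 0.33 × 0.02 = 0.0066
  Transmitter T2: 0.26 × 0.027 = 0.00702
  Transmitter T1: 0.17 × 0.15 = 0.0255
  Transmitter T5: 0.16 × 0.135 = 0.0216
  Transmitter T4: 0.08 × 0.096 = 0.00768
Normalizing constant = 0.0684.
Largest term belongs to Transmitter T1, so Transmitter T1 is most probable.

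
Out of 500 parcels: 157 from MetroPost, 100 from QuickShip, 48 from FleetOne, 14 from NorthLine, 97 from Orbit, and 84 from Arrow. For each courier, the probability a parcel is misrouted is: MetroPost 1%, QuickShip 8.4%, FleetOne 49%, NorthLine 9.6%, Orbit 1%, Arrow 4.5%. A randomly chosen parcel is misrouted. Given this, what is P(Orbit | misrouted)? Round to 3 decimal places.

0.025

By Bayes' rule, posterior ∝ prior × likelihood:
  MetroPost: 0.314 × 0.01 = 0.00314
  QuickShip: 0.2 × 0.084 = 0.0168
  FleetOne: 0.096 × 0.49 = 0.04704
  NorthLine: 0.028 × 0.096 = 0.002688
  Orbit: 0.194 × 0.01 = 0.00194
  Arrow: 0.168 × 0.045 = 0.00756
Sum = 0.079168.
P(Orbit | evidence) = 0.00194 / 0.079168 ≈ 0.025.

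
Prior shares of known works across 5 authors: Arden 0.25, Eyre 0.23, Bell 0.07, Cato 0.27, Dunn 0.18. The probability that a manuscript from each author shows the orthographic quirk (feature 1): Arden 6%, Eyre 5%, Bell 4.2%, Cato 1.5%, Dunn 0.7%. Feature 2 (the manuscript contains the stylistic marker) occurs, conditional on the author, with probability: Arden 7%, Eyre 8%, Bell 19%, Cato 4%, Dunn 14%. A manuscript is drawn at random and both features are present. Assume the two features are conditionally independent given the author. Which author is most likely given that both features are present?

Unnormalized posteriors (prior × likelihood):
  Arden: 0.25 × 0.06 × 0.07 = 0.00105
  Eyre: 0.23 × 0.05 × 0.08 = 0.00092
  Bell: 0.07 × 0.042 × 0.19 = 0.0005586
  Cato: 0.27 × 0.015 × 0.04 = 0.000162
  Dunn: 0.18 × 0.007 × 0.14 = 0.0001764
Normalizing constant = 0.002867.
Largest term belongs to Arden, so Arden is most probable.

Arden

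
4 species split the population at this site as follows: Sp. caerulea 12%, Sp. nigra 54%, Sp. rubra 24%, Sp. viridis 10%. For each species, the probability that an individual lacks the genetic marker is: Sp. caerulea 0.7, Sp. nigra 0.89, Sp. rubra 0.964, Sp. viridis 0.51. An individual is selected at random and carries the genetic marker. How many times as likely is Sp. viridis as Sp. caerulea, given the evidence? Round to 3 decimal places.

Taking complements, P(marker | each) = Sp. caerulea 0.3, Sp. nigra 0.11, Sp. rubra 0.036, Sp. viridis 0.49.
Prior × likelihood for each hypothesis:
  Sp. caerulea: 0.12 × 0.3 = 0.036
  Sp. nigra: 0.54 × 0.11 = 0.0594
  Sp. rubra: 0.24 × 0.036 = 0.00864
  Sp. viridis: 0.1 × 0.49 = 0.049
Normalizing constant = 0.15304.
The ratio is 0.049 / 0.036 (the normalizer cancels) = 1.361.

1.361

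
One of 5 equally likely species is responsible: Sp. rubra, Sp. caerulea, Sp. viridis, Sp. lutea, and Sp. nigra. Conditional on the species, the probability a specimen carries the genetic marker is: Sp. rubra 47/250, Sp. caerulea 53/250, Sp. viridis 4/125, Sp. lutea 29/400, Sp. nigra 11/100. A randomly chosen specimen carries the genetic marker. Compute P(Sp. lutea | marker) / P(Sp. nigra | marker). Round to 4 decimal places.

0.6591

Since the prior is uniform, the posterior is proportional to the likelihood:
  Sp. rubra: 0.188
  Sp. caerulea: 0.212
  Sp. viridis: 0.032
  Sp. lutea: 0.0725
  Sp. nigra: 0.11
Total = 0.6145.
The ratio is 0.0725 / 0.11 (the normalizer cancels) = 0.6591.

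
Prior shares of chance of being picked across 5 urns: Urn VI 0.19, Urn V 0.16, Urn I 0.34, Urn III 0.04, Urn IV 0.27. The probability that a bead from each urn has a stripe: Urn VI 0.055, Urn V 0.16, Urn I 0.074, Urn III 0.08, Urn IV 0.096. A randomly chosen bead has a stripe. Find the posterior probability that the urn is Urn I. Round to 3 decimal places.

0.279

By Bayes' rule, posterior ∝ prior × likelihood:
  Urn VI: 0.19 × 0.055 = 0.01045
  Urn V: 0.16 × 0.16 = 0.0256
  Urn I: 0.34 × 0.074 = 0.02516
  Urn III: 0.04 × 0.08 = 0.0032
  Urn IV: 0.27 × 0.096 = 0.02592
Sum = 0.09033.
P(Urn I | evidence) = 0.02516 / 0.09033 ≈ 0.279.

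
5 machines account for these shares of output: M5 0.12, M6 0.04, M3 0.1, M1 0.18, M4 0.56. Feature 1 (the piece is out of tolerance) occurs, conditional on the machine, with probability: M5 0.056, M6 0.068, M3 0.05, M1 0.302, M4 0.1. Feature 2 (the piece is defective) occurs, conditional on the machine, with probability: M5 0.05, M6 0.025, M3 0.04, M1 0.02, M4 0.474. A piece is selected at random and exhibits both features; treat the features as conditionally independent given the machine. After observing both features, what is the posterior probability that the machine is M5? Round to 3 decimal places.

Compute prior × likelihood for every hypothesis:
  M5: 0.12 × 0.056 × 0.05 = 0.000336
  M6: 0.04 × 0.068 × 0.025 = 0.000068
  M3: 0.1 × 0.05 × 0.04 = 0.0002
  M1: 0.18 × 0.302 × 0.02 = 0.0010872
  M4: 0.56 × 0.1 × 0.474 = 0.026544
Sum = 0.0282352.
P(M5 | evidence) = 0.000336 / 0.0282352 ≈ 0.012.

0.012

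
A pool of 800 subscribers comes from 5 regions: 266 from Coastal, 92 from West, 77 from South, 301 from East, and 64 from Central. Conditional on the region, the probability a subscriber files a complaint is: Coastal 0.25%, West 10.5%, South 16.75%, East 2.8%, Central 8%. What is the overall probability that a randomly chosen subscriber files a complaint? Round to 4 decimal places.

Unnormalized posteriors (prior × likelihood):
  Coastal: 0.3325 × 0.0025 = 0.00083125
  West: 0.115 × 0.105 = 0.012075
  South: 0.09625 × 0.1675 = 0.016121875
  East: 0.37625 × 0.028 = 0.010535
  Central: 0.08 × 0.08 = 0.0064
P(complaint) = 0.00083125 + 0.012075 + 0.016121875 + 0.010535 + 0.0064 = 0.045963125 → 0.0460.

0.0460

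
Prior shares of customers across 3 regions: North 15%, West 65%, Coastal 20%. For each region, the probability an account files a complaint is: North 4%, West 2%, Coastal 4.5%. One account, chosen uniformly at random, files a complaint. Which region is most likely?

West

Prior × likelihood for each hypothesis:
  North: 0.15 × 0.04 = 0.006
  West: 0.65 × 0.02 = 0.013
  Coastal: 0.2 × 0.045 = 0.009
Total = 0.028.
Largest term belongs to West, so West is most probable.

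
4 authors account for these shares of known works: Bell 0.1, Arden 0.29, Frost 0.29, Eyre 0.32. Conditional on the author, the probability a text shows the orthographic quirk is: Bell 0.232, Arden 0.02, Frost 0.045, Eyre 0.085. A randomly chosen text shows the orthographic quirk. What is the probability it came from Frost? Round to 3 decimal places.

0.188

Prior × likelihood for each hypothesis:
  Bell: 0.1 × 0.232 = 0.0232
  Arden: 0.29 × 0.02 = 0.0058
  Frost: 0.29 × 0.045 = 0.01305
  Eyre: 0.32 × 0.085 = 0.0272
Normalizing constant = 0.06925.
P(Frost | evidence) = 0.01305 / 0.06925 ≈ 0.188.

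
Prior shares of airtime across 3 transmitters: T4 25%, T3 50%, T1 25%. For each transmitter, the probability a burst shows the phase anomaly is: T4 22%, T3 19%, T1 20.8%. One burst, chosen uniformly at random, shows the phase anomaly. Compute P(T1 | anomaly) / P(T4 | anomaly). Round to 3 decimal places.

0.945

Unnormalized posteriors (prior × likelihood):
  T4: 0.25 × 0.22 = 0.055
  T3: 0.5 × 0.19 = 0.095
  T1: 0.25 × 0.208 = 0.052
Normalizing constant = 0.202.
The ratio is 0.052 / 0.055 (the normalizer cancels) = 0.945.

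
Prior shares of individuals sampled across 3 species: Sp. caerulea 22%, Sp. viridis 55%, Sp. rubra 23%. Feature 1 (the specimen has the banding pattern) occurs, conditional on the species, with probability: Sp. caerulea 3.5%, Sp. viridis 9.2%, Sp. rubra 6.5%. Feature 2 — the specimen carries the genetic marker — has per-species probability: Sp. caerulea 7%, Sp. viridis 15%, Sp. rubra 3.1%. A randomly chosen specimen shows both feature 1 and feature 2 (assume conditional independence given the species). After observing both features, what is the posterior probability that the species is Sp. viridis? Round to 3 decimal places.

Unnormalized posteriors (prior × likelihood):
  Sp. caerulea: 0.22 × 0.035 × 0.07 = 0.000539
  Sp. viridis: 0.55 × 0.092 × 0.15 = 0.00759
  Sp. rubra: 0.23 × 0.065 × 0.031 = 0.00046345
Sum = 0.00859245.
P(Sp. viridis | evidence) = 0.00759 / 0.00859245 ≈ 0.883.

0.883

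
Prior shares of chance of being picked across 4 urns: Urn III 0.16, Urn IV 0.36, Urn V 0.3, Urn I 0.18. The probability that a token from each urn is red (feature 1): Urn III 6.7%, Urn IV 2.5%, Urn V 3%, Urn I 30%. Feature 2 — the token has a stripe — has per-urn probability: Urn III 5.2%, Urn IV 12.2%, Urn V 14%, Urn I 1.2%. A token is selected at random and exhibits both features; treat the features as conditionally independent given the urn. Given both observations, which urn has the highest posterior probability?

Urn V

Unnormalized posteriors (prior × likelihood):
  Urn III: 0.16 × 0.067 × 0.052 = 0.00055744
  Urn IV: 0.36 × 0.025 × 0.122 = 0.001098
  Urn V: 0.3 × 0.03 × 0.14 = 0.00126
  Urn I: 0.18 × 0.3 × 0.012 = 0.000648
Total = 0.00356344.
Largest term belongs to Urn V, so Urn V is most probable.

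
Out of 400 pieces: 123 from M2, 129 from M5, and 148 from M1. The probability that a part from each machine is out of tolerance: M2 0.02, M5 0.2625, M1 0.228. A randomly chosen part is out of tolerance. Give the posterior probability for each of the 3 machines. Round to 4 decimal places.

By Bayes' rule, posterior ∝ prior × likelihood:
  M2: 0.3075 × 0.02 = 0.00615
  M5: 0.3225 × 0.2625 = 0.08465625
  M1: 0.37 × 0.228 = 0.08436
Normalizing constant = 0.17516625.
P(M2 | oversize) = 0.00615/0.17516625 ≈ 0.0351
P(M5 | oversize) = 0.08465625/0.17516625 ≈ 0.4833
P(M1 | oversize) = 0.08436/0.17516625 ≈ 0.4816

M2 0.0351, M5 0.4833, M1 0.4816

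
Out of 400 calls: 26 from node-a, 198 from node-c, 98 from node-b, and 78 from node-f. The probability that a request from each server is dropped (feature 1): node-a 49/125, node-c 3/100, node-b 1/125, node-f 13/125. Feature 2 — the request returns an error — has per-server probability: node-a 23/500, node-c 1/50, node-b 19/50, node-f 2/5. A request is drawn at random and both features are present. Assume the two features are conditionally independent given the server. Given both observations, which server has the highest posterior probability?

node-f

Prior × likelihood for each hypothesis:
  node-a: 0.065 × 0.392 × 0.046 = 0.00117208
  node-c: 0.495 × 0.03 × 0.02 = 0.000297
  node-b: 0.245 × 0.008 × 0.38 = 0.0007448
  node-f: 0.195 × 0.104 × 0.4 = 0.008112
Total = 0.01032588.
Largest term belongs to node-f, so node-f is most probable.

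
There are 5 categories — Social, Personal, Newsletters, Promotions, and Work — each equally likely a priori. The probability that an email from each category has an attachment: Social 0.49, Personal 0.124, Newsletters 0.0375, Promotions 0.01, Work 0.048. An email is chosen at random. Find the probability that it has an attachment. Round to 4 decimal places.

0.1419

With a uniform prior (1/5 each), posterior ∝ likelihood:
  Social: 0.49
  Personal: 0.124
  Newsletters: 0.0375
  Promotions: 0.01
  Work: 0.048
P(attachment) = (1/5) × (0.49 + 0.124 + 0.0375 + 0.01 + 0.048) = 0.7095/5 ≈ 0.1419.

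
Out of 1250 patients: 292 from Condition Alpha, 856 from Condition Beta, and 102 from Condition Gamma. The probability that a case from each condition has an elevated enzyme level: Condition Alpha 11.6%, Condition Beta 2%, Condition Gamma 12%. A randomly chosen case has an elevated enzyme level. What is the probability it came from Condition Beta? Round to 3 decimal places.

Compute prior × likelihood for every hypothesis:
  Condition Alpha: 0.2336 × 0.116 = 0.0270976
  Condition Beta: 0.6848 × 0.02 = 0.013696
  Condition Gamma: 0.0816 × 0.12 = 0.009792
Sum = 0.0505856.
P(Condition Beta | evidence) = 0.013696 / 0.0505856 ≈ 0.271.

0.271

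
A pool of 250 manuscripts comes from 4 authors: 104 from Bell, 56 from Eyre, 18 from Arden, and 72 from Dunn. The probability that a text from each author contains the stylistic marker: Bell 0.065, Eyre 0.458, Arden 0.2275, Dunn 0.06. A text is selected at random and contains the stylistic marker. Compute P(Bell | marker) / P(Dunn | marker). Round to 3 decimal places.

1.565

By Bayes' rule, posterior ∝ prior × likelihood:
  Bell: 0.416 × 0.065 = 0.02704
  Eyre: 0.224 × 0.458 = 0.102592
  Arden: 0.072 × 0.2275 = 0.01638
  Dunn: 0.288 × 0.06 = 0.01728
Total = 0.163292.
The ratio is 0.02704 / 0.01728 (the normalizer cancels) = 1.565.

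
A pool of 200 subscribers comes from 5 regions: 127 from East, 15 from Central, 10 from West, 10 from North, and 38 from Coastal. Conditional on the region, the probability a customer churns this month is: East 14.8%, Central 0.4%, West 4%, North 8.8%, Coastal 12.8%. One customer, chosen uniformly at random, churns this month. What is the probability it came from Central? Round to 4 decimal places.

By Bayes' rule, posterior ∝ prior × likelihood:
  East: 0.635 × 0.148 = 0.09398
  Central: 0.075 × 0.004 = 0.0003
  West: 0.05 × 0.04 = 0.002
  North: 0.05 × 0.088 = 0.0044
  Coastal: 0.19 × 0.128 = 0.02432
Total = 0.125.
P(Central | evidence) = 0.0003 / 0.125 ≈ 0.0024.

0.0024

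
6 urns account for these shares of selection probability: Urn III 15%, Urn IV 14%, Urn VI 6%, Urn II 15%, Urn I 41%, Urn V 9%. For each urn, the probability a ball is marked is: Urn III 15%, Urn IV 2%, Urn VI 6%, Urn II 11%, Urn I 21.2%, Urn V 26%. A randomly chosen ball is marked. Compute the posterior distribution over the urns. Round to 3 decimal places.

Unnormalized posteriors (prior × likelihood):
  Urn III: 0.15 × 0.15 = 0.0225
  Urn IV: 0.14 × 0.02 = 0.0028
  Urn VI: 0.06 × 0.06 = 0.0036
  Urn II: 0.15 × 0.11 = 0.0165
  Urn I: 0.41 × 0.212 = 0.08692
  Urn V: 0.09 × 0.26 = 0.0234
Normalizing constant = 0.15572.
P(Urn III | marked) = 0.0225/0.15572 ≈ 0.144
P(Urn IV | marked) = 0.0028/0.15572 ≈ 0.018
P(Urn VI | marked) = 0.0036/0.15572 ≈ 0.023
P(Urn II | marked) = 0.0165/0.15572 ≈ 0.106
P(Urn I | marked) = 0.08692/0.15572 ≈ 0.558
P(Urn V | marked) = 0.0234/0.15572 ≈ 0.150

Urn III 0.144, Urn IV 0.018, Urn VI 0.023, Urn II 0.106, Urn I 0.558, Urn V 0.150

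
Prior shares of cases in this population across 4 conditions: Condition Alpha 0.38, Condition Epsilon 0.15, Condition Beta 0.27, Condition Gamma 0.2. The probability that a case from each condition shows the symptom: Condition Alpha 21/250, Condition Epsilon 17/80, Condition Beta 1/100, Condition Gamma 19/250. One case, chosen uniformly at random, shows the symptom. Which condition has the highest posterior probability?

Condition Alpha

Prior × likelihood for each hypothesis:
  Condition Alpha: 0.38 × 0.084 = 0.03192
  Condition Epsilon: 0.15 × 0.2125 = 0.031875
  Condition Beta: 0.27 × 0.01 = 0.0027
  Condition Gamma: 0.2 × 0.076 = 0.0152
Total = 0.081695.
Largest term belongs to Condition Alpha, so Condition Alpha is most probable.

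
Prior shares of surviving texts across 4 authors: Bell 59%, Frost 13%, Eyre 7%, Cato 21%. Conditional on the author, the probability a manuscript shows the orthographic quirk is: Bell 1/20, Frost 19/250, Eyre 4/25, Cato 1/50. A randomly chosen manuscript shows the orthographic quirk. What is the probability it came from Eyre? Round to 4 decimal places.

By Bayes' rule, posterior ∝ prior × likelihood:
  Bell: 0.59 × 0.05 = 0.0295
  Frost: 0.13 × 0.076 = 0.00988
  Eyre: 0.07 × 0.16 = 0.0112
  Cato: 0.21 × 0.02 = 0.0042
Normalizing constant = 0.05478.
P(Eyre | evidence) = 0.0112 / 0.05478 ≈ 0.2045.

0.2045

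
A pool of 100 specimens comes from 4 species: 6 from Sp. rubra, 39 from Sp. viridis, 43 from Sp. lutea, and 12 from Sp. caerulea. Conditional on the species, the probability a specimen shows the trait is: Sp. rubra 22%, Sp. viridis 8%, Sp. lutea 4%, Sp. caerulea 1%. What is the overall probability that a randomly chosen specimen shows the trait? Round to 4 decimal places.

0.0628

By Bayes' rule, posterior ∝ prior × likelihood:
  Sp. rubra: 0.06 × 0.22 = 0.0132
  Sp. viridis: 0.39 × 0.08 = 0.0312
  Sp. lutea: 0.43 × 0.04 = 0.0172
  Sp. caerulea: 0.12 × 0.01 = 0.0012
P(trait) = 0.0132 + 0.0312 + 0.0172 + 0.0012 = 0.0628 → 0.0628.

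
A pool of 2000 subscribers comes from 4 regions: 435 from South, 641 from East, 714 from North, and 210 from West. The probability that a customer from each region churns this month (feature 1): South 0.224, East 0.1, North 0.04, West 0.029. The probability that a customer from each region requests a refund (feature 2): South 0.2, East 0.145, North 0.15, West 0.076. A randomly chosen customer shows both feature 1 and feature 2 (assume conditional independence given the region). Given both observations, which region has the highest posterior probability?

South

Unnormalized posteriors (prior × likelihood):
  South: 0.2175 × 0.224 × 0.2 = 0.009744
  East: 0.3205 × 0.1 × 0.145 = 0.00464725
  North: 0.357 × 0.04 × 0.15 = 0.002142
  West: 0.105 × 0.029 × 0.076 = 0.00023142
Sum = 0.01676467.
Largest term belongs to South, so South is most probable.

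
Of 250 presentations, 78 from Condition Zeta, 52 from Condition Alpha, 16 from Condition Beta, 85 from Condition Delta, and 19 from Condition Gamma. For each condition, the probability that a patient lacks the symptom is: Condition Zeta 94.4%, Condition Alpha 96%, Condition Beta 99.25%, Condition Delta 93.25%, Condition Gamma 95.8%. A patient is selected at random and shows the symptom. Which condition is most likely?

Taking complements, P(symptomatic | each) = Condition Zeta 0.056, Condition Alpha 0.04, Condition Beta 0.0075, Condition Delta 0.0675, Condition Gamma 0.042.
Prior × likelihood for each hypothesis:
  Condition Zeta: 0.312 × 0.056 = 0.017472
  Condition Alpha: 0.208 × 0.04 = 0.00832
  Condition Beta: 0.064 × 0.0075 = 0.00048
  Condition Delta: 0.34 × 0.0675 = 0.02295
  Condition Gamma: 0.076 × 0.042 = 0.003192
Total = 0.052414.
Largest term belongs to Condition Delta, so Condition Delta is most probable.

Condition Delta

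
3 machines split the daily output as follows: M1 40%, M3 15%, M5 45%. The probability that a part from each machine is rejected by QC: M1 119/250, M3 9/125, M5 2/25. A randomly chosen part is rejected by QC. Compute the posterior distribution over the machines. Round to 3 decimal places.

M1 0.803, M3 0.046, M5 0.152

Compute prior × likelihood for every hypothesis:
  M1: 0.4 × 0.476 = 0.1904
  M3: 0.15 × 0.072 = 0.0108
  M5: 0.45 × 0.08 = 0.036
Sum = 0.2372.
P(M1 | rejected) = 0.1904/0.2372 ≈ 0.803
P(M3 | rejected) = 0.0108/0.2372 ≈ 0.046
P(M5 | rejected) = 0.036/0.2372 ≈ 0.152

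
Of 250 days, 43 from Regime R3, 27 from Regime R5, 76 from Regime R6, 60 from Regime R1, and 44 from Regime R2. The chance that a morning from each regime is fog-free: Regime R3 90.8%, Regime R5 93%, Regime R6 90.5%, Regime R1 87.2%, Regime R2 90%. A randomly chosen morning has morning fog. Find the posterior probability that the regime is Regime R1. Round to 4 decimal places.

0.3054

Taking complements, P(fog | each) = Regime R3 0.092, Regime R5 0.07, Regime R6 0.095, Regime R1 0.128, Regime R2 0.1.
Compute prior × likelihood for every hypothesis:
  Regime R3: 0.172 × 0.092 = 0.015824
  Regime R5: 0.108 × 0.07 = 0.00756
  Regime R6: 0.304 × 0.095 = 0.02888
  Regime R1: 0.24 × 0.128 = 0.03072
  Regime R2: 0.176 × 0.1 = 0.0176
Normalizing constant = 0.100584.
P(Regime R1 | evidence) = 0.03072 / 0.100584 ≈ 0.3054.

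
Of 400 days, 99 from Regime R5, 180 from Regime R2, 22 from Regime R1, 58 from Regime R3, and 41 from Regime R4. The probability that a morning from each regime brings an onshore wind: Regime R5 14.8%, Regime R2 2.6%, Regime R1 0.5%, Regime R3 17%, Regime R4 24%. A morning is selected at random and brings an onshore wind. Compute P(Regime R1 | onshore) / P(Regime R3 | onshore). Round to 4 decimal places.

Compute prior × likelihood for every hypothesis:
  Regime R5: 0.2475 × 0.148 = 0.03663
  Regime R2: 0.45 × 0.026 = 0.0117
  Regime R1: 0.055 × 0.005 = 0.000275
  Regime R3: 0.145 × 0.17 = 0.02465
  Regime R4: 0.1025 × 0.24 = 0.0246
Total = 0.097855.
The ratio is 0.000275 / 0.02465 (the normalizer cancels) = 0.0112.

0.0112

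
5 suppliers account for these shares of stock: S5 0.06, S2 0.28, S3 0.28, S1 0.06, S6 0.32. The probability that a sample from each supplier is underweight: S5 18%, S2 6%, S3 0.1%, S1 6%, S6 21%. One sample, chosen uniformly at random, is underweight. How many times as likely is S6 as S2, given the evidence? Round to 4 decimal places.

4.0000

Prior × likelihood for each hypothesis:
  S5: 0.06 × 0.18 = 0.0108
  S2: 0.28 × 0.06 = 0.0168
  S3: 0.28 × 0.001 = 0.00028
  S1: 0.06 × 0.06 = 0.0036
  S6: 0.32 × 0.21 = 0.0672
Sum = 0.09868.
The ratio is 0.0672 / 0.0168 (the normalizer cancels) = 4.0000.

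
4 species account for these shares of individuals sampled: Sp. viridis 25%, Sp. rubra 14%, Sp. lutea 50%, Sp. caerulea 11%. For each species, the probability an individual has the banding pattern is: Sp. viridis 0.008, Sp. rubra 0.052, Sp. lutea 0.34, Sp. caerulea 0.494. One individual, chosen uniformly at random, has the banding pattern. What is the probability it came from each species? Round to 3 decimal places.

Unnormalized posteriors (prior × likelihood):
  Sp. viridis: 0.25 × 0.008 = 0.002
  Sp. rubra: 0.14 × 0.052 = 0.00728
  Sp. lutea: 0.5 × 0.34 = 0.17
  Sp. caerulea: 0.11 × 0.494 = 0.05434
Sum = 0.23362.
P(Sp. viridis | banded) = 0.002/0.23362 ≈ 0.009
P(Sp. rubra | banded) = 0.00728/0.23362 ≈ 0.031
P(Sp. lutea | banded) = 0.17/0.23362 ≈ 0.728
P(Sp. caerulea | banded) = 0.05434/0.23362 ≈ 0.233
(Check: 0.009+0.031+0.728+0.233 = 1.001.)

Sp. viridis 0.009, Sp. rubra 0.031, Sp. lutea 0.728, Sp. caerulea 0.233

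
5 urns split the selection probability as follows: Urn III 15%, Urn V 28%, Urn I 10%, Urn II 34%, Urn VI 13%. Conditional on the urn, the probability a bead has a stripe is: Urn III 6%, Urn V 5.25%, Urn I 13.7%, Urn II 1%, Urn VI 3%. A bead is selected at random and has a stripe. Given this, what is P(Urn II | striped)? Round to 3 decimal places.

0.076

By Bayes' rule, posterior ∝ prior × likelihood:
  Urn III: 0.15 × 0.06 = 0.009
  Urn V: 0.28 × 0.0525 = 0.0147
  Urn I: 0.1 × 0.137 = 0.0137
  Urn II: 0.34 × 0.01 = 0.0034
  Urn VI: 0.13 × 0.03 = 0.0039
Sum = 0.0447.
P(Urn II | evidence) = 0.0034 / 0.0447 ≈ 0.076.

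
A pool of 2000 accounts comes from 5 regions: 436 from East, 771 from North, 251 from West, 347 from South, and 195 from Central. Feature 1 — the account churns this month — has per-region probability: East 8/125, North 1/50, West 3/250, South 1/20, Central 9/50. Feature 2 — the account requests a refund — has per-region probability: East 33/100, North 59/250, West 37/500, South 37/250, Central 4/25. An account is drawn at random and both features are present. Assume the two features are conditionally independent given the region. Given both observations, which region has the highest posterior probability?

Compute prior × likelihood for every hypothesis:
  East: 0.218 × 0.064 × 0.33 = 0.00460416
  North: 0.3855 × 0.02 × 0.236 = 0.00181956
  West: 0.1255 × 0.012 × 0.074 = 0.000111444
  South: 0.1735 × 0.05 × 0.148 = 0.0012839
  Central: 0.0975 × 0.18 × 0.16 = 0.002808
Total = 0.010627064.
Largest term belongs to East, so East is most probable.

East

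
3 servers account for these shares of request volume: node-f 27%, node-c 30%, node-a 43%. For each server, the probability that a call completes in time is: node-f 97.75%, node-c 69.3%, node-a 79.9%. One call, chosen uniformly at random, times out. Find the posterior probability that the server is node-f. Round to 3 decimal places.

0.033

Taking complements, P(timeout | each) = node-f 0.0225, node-c 0.307, node-a 0.201.
Unnormalized posteriors (prior × likelihood):
  node-f: 0.27 × 0.0225 = 0.006075
  node-c: 0.3 × 0.307 = 0.0921
  node-a: 0.43 × 0.201 = 0.08643
Normalizing constant = 0.184605.
P(node-f | evidence) = 0.006075 / 0.184605 ≈ 0.033.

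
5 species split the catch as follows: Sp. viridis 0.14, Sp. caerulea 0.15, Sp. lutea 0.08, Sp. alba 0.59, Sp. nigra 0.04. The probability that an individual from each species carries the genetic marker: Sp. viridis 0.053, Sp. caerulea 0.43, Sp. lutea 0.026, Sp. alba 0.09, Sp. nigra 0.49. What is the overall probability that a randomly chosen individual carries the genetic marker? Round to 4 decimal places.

0.1467

Prior × likelihood for each hypothesis:
  Sp. viridis: 0.14 × 0.053 = 0.00742
  Sp. caerulea: 0.15 × 0.43 = 0.0645
  Sp. lutea: 0.08 × 0.026 = 0.00208
  Sp. alba: 0.59 × 0.09 = 0.0531
  Sp. nigra: 0.04 × 0.49 = 0.0196
P(marker) = 0.00742 + 0.0645 + 0.00208 + 0.0531 + 0.0196 = 0.1467 → 0.1467.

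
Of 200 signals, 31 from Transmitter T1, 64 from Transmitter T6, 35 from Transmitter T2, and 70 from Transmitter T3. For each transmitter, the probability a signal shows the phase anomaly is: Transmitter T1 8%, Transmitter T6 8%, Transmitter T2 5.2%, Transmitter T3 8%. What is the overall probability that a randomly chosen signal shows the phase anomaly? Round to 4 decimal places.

0.0751

Unnormalized posteriors (prior × likelihood):
  Transmitter T1: 0.155 × 0.08 = 0.0124
  Transmitter T6: 0.32 × 0.08 = 0.0256
  Transmitter T2: 0.175 × 0.052 = 0.0091
  Transmitter T3: 0.35 × 0.08 = 0.028
P(anomaly) = 0.0124 + 0.0256 + 0.0091 + 0.028 = 0.0751 → 0.0751.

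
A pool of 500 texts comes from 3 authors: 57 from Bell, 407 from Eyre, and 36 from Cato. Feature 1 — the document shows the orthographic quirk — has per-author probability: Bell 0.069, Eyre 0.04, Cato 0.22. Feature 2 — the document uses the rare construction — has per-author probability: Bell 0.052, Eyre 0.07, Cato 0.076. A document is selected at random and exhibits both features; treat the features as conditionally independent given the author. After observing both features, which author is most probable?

Eyre

Compute prior × likelihood for every hypothesis:
  Bell: 0.114 × 0.069 × 0.052 = 0.000409032
  Eyre: 0.814 × 0.04 × 0.07 = 0.0022792
  Cato: 0.072 × 0.22 × 0.076 = 0.00120384
Sum = 0.003892072.
Largest term belongs to Eyre, so Eyre is most probable.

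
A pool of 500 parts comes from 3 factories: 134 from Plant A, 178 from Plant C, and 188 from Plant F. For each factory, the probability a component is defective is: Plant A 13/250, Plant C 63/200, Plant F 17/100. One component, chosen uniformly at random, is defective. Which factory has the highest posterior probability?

Unnormalized posteriors (prior × likelihood):
  Plant A: 0.268 × 0.052 = 0.013936
  Plant C: 0.356 × 0.315 = 0.11214
  Plant F: 0.376 × 0.17 = 0.06392
Sum = 0.189996.
Largest term belongs to Plant C, so Plant C is most probable.

Plant C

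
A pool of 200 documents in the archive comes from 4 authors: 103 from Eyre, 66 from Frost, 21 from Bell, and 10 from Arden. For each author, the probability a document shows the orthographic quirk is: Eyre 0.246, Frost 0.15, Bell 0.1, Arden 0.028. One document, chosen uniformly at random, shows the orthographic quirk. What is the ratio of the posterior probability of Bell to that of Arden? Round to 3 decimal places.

Prior × likelihood for each hypothesis:
  Eyre: 0.515 × 0.246 = 0.12669
  Frost: 0.33 × 0.15 = 0.0495
  Bell: 0.105 × 0.1 = 0.0105
  Arden: 0.05 × 0.028 = 0.0014
Normalizing constant = 0.18809.
The ratio is 0.0105 / 0.0014 (the normalizer cancels) = 7.500.

7.500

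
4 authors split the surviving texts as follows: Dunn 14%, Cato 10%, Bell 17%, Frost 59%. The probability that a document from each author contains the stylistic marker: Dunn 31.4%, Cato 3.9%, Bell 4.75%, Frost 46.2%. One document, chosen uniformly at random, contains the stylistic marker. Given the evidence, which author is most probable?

Frost

Unnormalized posteriors (prior × likelihood):
  Dunn: 0.14 × 0.314 = 0.04396
  Cato: 0.1 × 0.039 = 0.0039
  Bell: 0.17 × 0.0475 = 0.008075
  Frost: 0.59 × 0.462 = 0.27258
Total = 0.328515.
Largest term belongs to Frost, so Frost is most probable.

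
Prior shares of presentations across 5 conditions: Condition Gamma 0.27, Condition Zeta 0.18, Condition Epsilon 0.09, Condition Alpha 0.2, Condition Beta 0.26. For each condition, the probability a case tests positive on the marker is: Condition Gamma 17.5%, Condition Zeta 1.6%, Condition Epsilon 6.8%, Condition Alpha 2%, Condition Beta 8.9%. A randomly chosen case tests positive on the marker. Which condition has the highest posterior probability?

Unnormalized posteriors (prior × likelihood):
  Condition Gamma: 0.27 × 0.175 = 0.04725
  Condition Zeta: 0.18 × 0.016 = 0.00288
  Condition Epsilon: 0.09 × 0.068 = 0.00612
  Condition Alpha: 0.2 × 0.02 = 0.004
  Condition Beta: 0.26 × 0.089 = 0.02314
Sum = 0.08339.
Largest term belongs to Condition Gamma, so Condition Gamma is most probable.

Condition Gamma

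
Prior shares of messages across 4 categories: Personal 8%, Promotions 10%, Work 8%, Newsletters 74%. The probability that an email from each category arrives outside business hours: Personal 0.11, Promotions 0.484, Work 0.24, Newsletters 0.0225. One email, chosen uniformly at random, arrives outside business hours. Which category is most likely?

By Bayes' rule, posterior ∝ prior × likelihood:
  Personal: 0.08 × 0.11 = 0.0088
  Promotions: 0.1 × 0.484 = 0.0484
  Work: 0.08 × 0.24 = 0.0192
  Newsletters: 0.74 × 0.0225 = 0.01665
Total = 0.09305.
Largest term belongs to Promotions, so Promotions is most probable.

Promotions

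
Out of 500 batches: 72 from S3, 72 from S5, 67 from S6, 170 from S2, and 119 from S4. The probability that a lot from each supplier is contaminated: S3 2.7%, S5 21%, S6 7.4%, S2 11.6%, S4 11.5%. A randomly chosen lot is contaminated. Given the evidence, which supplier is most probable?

S2

Prior × likelihood for each hypothesis:
  S3: 0.144 × 0.027 = 0.003888
  S5: 0.144 × 0.21 = 0.03024
  S6: 0.134 × 0.074 = 0.009916
  S2: 0.34 × 0.116 = 0.03944
  S4: 0.238 × 0.115 = 0.02737
Sum = 0.110854.
Largest term belongs to S2, so S2 is most probable.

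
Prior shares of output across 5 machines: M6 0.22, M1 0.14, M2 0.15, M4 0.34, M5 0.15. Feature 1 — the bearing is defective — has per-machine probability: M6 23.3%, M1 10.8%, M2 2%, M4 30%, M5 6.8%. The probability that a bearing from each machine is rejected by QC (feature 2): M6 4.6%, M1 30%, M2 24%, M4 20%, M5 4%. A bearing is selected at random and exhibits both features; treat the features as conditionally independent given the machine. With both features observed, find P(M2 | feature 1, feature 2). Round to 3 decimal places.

By Bayes' rule, posterior ∝ prior × likelihood:
  M6: 0.22 × 0.233 × 0.046 = 0.00235796
  M1: 0.14 × 0.108 × 0.3 = 0.004536
  M2: 0.15 × 0.02 × 0.24 = 0.00072
  M4: 0.34 × 0.3 × 0.2 = 0.0204
  M5: 0.15 × 0.068 × 0.04 = 0.000408
Sum = 0.02842196.
P(M2 | evidence) = 0.00072 / 0.02842196 ≈ 0.025.

0.025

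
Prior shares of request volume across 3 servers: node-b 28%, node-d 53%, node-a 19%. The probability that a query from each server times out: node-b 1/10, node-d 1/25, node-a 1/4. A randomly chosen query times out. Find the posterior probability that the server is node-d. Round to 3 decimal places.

By Bayes' rule, posterior ∝ prior × likelihood:
  node-b: 0.28 × 0.1 = 0.028
  node-d: 0.53 × 0.04 = 0.0212
  node-a: 0.19 × 0.25 = 0.0475
Sum = 0.0967.
P(node-d | evidence) = 0.0212 / 0.0967 ≈ 0.219.

0.219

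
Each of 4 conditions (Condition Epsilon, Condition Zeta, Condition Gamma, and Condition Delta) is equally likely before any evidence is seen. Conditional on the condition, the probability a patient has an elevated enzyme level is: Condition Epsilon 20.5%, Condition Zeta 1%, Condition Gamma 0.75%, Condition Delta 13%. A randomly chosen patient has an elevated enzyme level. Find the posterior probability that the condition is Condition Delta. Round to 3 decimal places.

Since the prior is uniform, the posterior is proportional to the likelihood:
  Condition Epsilon: 0.205
  Condition Zeta: 0.01
  Condition Gamma: 0.0075
  Condition Delta: 0.13
Sum = 0.3525.
P(Condition Delta | evidence) = 0.13 / 0.3525 ≈ 0.369.

0.369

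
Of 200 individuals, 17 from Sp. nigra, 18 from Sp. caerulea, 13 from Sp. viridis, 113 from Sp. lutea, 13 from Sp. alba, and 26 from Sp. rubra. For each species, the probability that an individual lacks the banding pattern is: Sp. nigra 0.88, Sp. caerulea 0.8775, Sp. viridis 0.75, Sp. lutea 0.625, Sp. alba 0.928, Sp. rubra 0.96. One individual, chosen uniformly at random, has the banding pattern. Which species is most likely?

Sp. lutea

Taking complements, P(banded | each) = Sp. nigra 0.12, Sp. caerulea 0.1225, Sp. viridis 0.25, Sp. lutea 0.375, Sp. alba 0.072, Sp. rubra 0.04.
Prior × likelihood for each hypothesis:
  Sp. nigra: 0.085 × 0.12 = 0.0102
  Sp. caerulea: 0.09 × 0.1225 = 0.011025
  Sp. viridis: 0.065 × 0.25 = 0.01625
  Sp. lutea: 0.565 × 0.375 = 0.211875
  Sp. alba: 0.065 × 0.072 = 0.00468
  Sp. rubra: 0.13 × 0.04 = 0.0052
Normalizing constant = 0.25923.
Largest term belongs to Sp. lutea, so Sp. lutea is most probable.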